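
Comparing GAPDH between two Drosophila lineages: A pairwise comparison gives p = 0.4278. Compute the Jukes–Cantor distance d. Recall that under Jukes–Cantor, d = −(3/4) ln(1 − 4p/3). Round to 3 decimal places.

0.634

d = −(3/4) ln(1 − 4p/3) = −0.75 ln(1 − 0.5704) = −0.75 ln(0.4296)
  = −0.75 × (-0.844901) = 0.633676 substitutions/site.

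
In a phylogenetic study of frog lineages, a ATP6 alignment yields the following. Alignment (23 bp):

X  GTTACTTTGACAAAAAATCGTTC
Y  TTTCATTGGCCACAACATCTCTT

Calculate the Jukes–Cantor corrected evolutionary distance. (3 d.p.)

The sequences differ at 10 of 23 sites (1, 4, 5, 8, 10, 13, 16, 20, 21, 23), so p = 10/23 ≈ 0.434783.
d = −(3/4) ln(1 − 4p/3) = −0.75 ln(1 − 0.579711) = −0.75 ln(0.420289)
  = −0.75 × (-0.866813) = 0.650110 substitutions/site.

0.650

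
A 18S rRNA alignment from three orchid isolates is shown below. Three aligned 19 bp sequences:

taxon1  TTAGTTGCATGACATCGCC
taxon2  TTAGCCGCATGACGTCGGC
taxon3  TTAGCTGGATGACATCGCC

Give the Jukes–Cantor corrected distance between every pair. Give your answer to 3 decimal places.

taxon1–taxon2: 4/19 sites differ → p ≈ 0.210526, d = −0.75 ln(1 − 0.280701) = 0.247109 ≈ 0.247.
taxon1–taxon3: 2/19 sites differ → p ≈ 0.105263, d = −0.75 ln(1 − 0.140351) = 0.113423 ≈ 0.113.
taxon2–taxon3: 4/19 sites differ → p ≈ 0.210526, d = −0.75 ln(1 − 0.280701) = 0.247109 ≈ 0.247.

d(taxon1,taxon2) = 0.247, d(taxon1,taxon3) = 0.113, d(taxon2,taxon3) = 0.247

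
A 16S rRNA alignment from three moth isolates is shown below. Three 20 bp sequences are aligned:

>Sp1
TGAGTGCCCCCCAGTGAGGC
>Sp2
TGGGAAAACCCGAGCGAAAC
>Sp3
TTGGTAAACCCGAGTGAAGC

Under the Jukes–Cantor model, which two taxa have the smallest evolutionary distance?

Sp1–Sp2: 9/20 differ, p = 0.450, d = 0.687.
Sp1–Sp3: 7/20 differ, p = 0.350, d = 0.471.
Sp2–Sp3: 4/20 differ, p = 0.200, d = 0.233.
The smallest distance is between Sp2 and Sp3.

Sp2 and Sp3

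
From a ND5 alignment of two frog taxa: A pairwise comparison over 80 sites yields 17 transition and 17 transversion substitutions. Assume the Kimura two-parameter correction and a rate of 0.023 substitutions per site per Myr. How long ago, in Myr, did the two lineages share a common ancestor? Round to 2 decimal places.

14.04

P = 17/80 = 0.2125 and Q = 17/80 = 0.2125.
Under the Kimura two-parameter model, d = −½ ln(1 − 2P − Q) − ¼ ln(1 − 2Q).
1 − 2P − Q = 0.3625, giving −½ ln(0.3625) = 0.507365.
1 − 2Q = 0.575, giving −¼ ln(0.575) = 0.138346.
d = 0.507365 + 0.138346 = 0.645711.
Under a molecular clock d = 2μt, so t = d/(2μ) = 0.645711 / (2 × 0.023) = 14.04 Myr.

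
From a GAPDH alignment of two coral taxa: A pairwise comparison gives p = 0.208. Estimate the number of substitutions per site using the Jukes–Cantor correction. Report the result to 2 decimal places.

0.24

d = −(3/4) ln(1 − 4p/3) = −0.75 ln(1 − 0.277333) = −0.75 ln(0.722667)
  = −0.75 × (-0.324807) = 0.243605 substitutions/site.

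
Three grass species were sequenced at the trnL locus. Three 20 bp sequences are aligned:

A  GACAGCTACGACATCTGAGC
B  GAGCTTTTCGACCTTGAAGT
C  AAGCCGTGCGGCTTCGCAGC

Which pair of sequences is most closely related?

A–B: 10/20 differ, p = 0.500, d = 0.824.
A–C: 10/20 differ, p = 0.500, d = 0.824.
B–C: 9/20 differ, p = 0.450, d = 0.687.
The smallest distance is between B and C.

B and C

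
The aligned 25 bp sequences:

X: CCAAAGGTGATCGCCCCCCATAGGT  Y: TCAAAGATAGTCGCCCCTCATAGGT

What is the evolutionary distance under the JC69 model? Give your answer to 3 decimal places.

The sequences differ at 5 of 25 sites (1, 7, 9, 10, 18), so p = 5/25 = 0.2.
d = −(3/4) ln(1 − 4p/3) = −0.75 ln(1 − 0.266667) = −0.75 ln(0.733333)
  = −0.75 × (-0.310155) = 0.232616 substitutions/site.

0.233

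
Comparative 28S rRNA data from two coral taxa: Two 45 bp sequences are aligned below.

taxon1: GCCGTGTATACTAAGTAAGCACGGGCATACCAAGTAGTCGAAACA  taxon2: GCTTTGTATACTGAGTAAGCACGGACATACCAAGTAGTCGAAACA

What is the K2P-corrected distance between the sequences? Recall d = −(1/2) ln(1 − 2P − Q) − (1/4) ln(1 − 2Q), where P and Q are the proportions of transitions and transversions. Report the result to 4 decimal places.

0.0959

Of 45 sites, 3 differences are transitions and 1 are transversions, so P = 3/45 ≈ 0.066667 and Q = 1/45 ≈ 0.022222.
Under the Kimura two-parameter model, d = −½ ln(1 − 2P − Q) − ¼ ln(1 − 2Q).
1 − 2P − Q = 0.844444, giving −½ ln(0.844444) = 0.084538.
1 − 2Q = 0.955556, giving −¼ ln(0.955556) = 0.011365.
d = 0.084538 + 0.011365 = 0.095903.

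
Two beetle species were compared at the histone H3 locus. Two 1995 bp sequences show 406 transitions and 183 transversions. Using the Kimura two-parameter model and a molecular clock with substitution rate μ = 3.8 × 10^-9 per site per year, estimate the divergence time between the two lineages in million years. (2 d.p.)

P = 406/1995 ≈ 0.203509 and Q = 183/1995 ≈ 0.091729.
Under the Kimura two-parameter model, d = −½ ln(1 − 2P − Q) − ¼ ln(1 − 2Q).
1 − 2P − Q = 0.501253, giving −½ ln(0.501253) = 0.345322.
1 − 2Q = 0.816542, giving −¼ ln(0.816542) = 0.050669.
d = 0.345322 + 0.050669 = 0.395991.
Under a molecular clock d = 2μt, so t = d/(2μ) = 0.395991 / (2 × 3.8 × 10^-9) = 52.10 million years.

52.10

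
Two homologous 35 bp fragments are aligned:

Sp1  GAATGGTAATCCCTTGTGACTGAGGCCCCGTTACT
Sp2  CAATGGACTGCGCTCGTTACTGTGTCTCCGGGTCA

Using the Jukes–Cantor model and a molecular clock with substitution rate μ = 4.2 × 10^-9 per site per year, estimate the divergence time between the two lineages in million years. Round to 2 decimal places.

75.65

The sequences differ at 15 of 35 sites, so p = 15/35 ≈ 0.428571.
d = −(3/4) ln(1 − 4p/3) = −0.75 ln(1 − 0.571428) = −0.75 ln(0.428572)
  = −0.75 × (-0.847297) = 0.635473 substitutions/site.
Under a molecular clock d = 2μt, so t = d/(2μ) = 0.635473 / (2 × 4.2 × 10^-9) = 75.65 million years.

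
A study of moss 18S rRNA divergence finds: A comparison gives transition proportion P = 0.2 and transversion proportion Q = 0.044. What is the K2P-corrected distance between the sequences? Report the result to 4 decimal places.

Under the Kimura two-parameter model, d = −½ ln(1 − 2P − Q) − ¼ ln(1 − 2Q).
1 − 2P − Q = 0.556, giving −½ ln(0.556) = 0.293493.
1 − 2Q = 0.912, giving −¼ ln(0.912) = 0.023029.
d = 0.293493 + 0.023029 = 0.316522.

0.3165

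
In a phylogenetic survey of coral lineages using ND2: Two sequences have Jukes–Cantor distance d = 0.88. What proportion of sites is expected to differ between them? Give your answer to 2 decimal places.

0.52

p = (3/4)(1 − e^(−4d/3)) = 0.75 × (1 − e^(-1.173333)) = 0.75 × (1 − 0.309334) = 0.518000.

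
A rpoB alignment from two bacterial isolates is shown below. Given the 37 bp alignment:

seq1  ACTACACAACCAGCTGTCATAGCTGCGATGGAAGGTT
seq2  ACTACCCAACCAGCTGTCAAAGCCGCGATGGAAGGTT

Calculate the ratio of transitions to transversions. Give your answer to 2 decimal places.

0.50

Transitions are A↔G and C↔T; transversions are all other mismatches.
Transitions: 1. Transversions: 2.
R = 1/2 = 0.50.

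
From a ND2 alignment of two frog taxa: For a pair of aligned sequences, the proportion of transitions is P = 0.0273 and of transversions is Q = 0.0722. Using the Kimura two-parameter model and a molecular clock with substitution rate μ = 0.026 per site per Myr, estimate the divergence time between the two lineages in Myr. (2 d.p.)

2.05

Under the Kimura two-parameter model, d = −½ ln(1 − 2P − Q) − ¼ ln(1 − 2Q).
1 − 2P − Q = 0.8732, giving −½ ln(0.8732) = 0.067795.
1 − 2Q = 0.8556, giving −¼ ln(0.8556) = 0.038988.
d = 0.067795 + 0.038988 = 0.106783.
Under a molecular clock d = 2μt, so t = d/(2μ) = 0.106783 / (2 × 0.026) = 2.05 Myr.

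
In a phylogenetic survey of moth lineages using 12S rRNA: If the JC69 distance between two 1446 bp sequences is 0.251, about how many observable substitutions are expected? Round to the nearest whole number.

Invert JC69: p = (3/4)(1 − e^(−4d/3)) = 0.75 × (1 − e^(-0.334667)) = 0.75 × (1 − 0.715576) = 0.213318.
Expected differing sites = pL ≈ 0.213318 × 1446 = 308.457828 ≈ 308.

308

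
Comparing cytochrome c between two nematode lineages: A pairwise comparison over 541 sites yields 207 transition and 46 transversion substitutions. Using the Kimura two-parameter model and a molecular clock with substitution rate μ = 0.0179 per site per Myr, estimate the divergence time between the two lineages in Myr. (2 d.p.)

P = 207/541 ≈ 0.382625 and Q = 46/541 ≈ 0.085028.
Under the Kimura two-parameter model, d = −½ ln(1 − 2P − Q) − ¼ ln(1 − 2Q).
1 − 2P − Q = 0.149722, giving −½ ln(0.149722) = 0.949488.
1 − 2Q = 0.829944, giving −¼ ln(0.829944) = 0.046599.
d = 0.949488 + 0.046599 = 0.996087.
Under a molecular clock d = 2μt, so t = d/(2μ) = 0.996087 / (2 × 0.0179) = 27.82 Myr.

27.82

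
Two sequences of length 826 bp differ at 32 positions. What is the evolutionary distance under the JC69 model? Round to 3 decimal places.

p = 32/826 ≈ 0.038741.
d = −(3/4) ln(1 − 4p/3) = −0.75 ln(1 − 0.051655) = −0.75 ln(0.948345)
  = −0.75 × (-0.053037) = 0.039778 substitutions/site.

0.040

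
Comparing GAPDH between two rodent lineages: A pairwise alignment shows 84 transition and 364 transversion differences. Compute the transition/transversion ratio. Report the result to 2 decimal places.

0.23

R = 84/364 = 0.230769… ≈ 0.23 (to 2 d.p.).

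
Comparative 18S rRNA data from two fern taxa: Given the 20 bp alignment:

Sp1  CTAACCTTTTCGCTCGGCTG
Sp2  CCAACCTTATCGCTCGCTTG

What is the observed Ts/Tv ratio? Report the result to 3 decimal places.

1.000

Transitions are A↔G and C↔T; transversions are all other mismatches.
Transitions: 2. Transversions: 2.
R = 2/2 = 1.000.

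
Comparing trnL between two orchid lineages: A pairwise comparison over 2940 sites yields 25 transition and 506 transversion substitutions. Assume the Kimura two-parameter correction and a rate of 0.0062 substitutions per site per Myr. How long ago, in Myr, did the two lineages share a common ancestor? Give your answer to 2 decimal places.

16.96

P = 25/2940 ≈ 0.008503 and Q = 506/2940 ≈ 0.172109.
Under the Kimura two-parameter model, d = −½ ln(1 − 2P − Q) − ¼ ln(1 − 2Q).
1 − 2P − Q = 0.810885, giving −½ ln(0.810885) = 0.104815.
1 − 2Q = 0.655782, giving −¼ ln(0.655782) = 0.105482.
d = 0.104815 + 0.105482 = 0.210297.
Under a molecular clock d = 2μt, so t = d/(2μ) = 0.210297 / (2 × 0.0062) = 16.96 Myr.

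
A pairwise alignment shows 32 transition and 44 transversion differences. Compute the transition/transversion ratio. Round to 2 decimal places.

0.73

R = 32/44 = 0.727272… ≈ 0.73 (to 2 d.p.).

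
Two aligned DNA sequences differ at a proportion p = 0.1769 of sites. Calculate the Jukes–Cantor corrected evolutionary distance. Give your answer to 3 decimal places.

0.202

d = −(3/4) ln(1 − 4p/3) = −0.75 ln(1 − 0.235867) = −0.75 ln(0.764133)
  = −0.75 × (-0.269013) = 0.201760 substitutions/site.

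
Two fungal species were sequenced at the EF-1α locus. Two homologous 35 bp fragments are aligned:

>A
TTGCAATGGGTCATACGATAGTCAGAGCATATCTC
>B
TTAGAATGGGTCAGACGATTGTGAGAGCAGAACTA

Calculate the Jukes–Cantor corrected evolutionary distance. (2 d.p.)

The sequences differ at 8 of 35 sites (3, 4, 14, 20, 23, 30, 32, 35), so p = 8/35 ≈ 0.228571.
d = −(3/4) ln(1 − 4p/3) = −0.75 ln(1 − 0.304761) = −0.75 ln(0.695239)
  = −0.75 × (-0.363500) = 0.272625 substitutions/site.

0.27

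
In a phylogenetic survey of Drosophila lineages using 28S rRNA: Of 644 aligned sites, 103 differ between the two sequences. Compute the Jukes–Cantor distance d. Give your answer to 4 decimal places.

p = 103/644 ≈ 0.159938.
d = −(3/4) ln(1 − 4p/3) = −0.75 ln(1 − 0.213251) = −0.75 ln(0.786749)
  = −0.75 × (-0.239846) = 0.179885 substitutions/site.

0.1799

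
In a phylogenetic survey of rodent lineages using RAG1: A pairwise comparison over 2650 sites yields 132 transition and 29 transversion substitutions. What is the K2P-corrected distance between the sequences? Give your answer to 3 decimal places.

P = 132/2650 ≈ 0.049811 and Q = 29/2650 ≈ 0.010943.
Under the Kimura two-parameter model, d = −½ ln(1 − 2P − Q) − ¼ ln(1 − 2Q).
1 − 2P − Q = 0.889435, giving −½ ln(0.889435) = 0.058584.
1 − 2Q = 0.978114, giving −¼ ln(0.978114) = 0.005532.
d = 0.058584 + 0.005532 = 0.064116.

0.064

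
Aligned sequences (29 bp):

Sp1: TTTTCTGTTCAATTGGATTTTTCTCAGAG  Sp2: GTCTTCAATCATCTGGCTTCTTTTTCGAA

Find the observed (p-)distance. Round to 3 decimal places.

0.483

The sequences differ at 14 of 29 positions.
p = 14/29 = 0.482758… ≈ 0.483 (to 3 d.p.).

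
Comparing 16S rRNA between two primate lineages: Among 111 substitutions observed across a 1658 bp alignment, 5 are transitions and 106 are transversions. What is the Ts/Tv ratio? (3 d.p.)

0.047

R = 5/106 = 0.047169… ≈ 0.047 (to 3 d.p.).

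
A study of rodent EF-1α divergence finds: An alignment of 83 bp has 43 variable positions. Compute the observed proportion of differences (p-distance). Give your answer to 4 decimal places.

p = 43/83 = 0.518072… ≈ 0.5181 (to 4 d.p.).

0.5181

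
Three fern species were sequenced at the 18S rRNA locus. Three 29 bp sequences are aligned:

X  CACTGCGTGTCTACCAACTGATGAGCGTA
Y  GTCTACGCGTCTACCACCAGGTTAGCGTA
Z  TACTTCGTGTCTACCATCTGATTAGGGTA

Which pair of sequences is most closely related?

X–Y: 8/29 differ, p = 0.276, d = 0.344.
X–Z: 5/29 differ, p = 0.172, d = 0.196.
Y–Z: 8/29 differ, p = 0.276, d = 0.344.
The smallest distance is between X and Z.

X and Z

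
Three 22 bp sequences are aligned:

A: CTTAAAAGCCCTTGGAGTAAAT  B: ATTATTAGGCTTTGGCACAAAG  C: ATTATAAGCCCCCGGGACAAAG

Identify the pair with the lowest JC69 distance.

A–B: 9/22 differ, p = 0.409, d = 0.591.
A–C: 8/22 differ, p = 0.364, d = 0.497.
B–C: 6/22 differ, p = 0.273, d = 0.339.
The smallest distance is between B and C.

B and C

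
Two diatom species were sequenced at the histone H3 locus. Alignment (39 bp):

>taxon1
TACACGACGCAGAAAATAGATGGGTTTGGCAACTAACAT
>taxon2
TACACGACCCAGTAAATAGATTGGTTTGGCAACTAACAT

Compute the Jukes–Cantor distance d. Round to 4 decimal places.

0.0812

The sequences differ at 3 of 39 sites (9, 13, 22), so p = 3/39 ≈ 0.076923.
d = −(3/4) ln(1 − 4p/3) = −0.75 ln(1 − 0.102564) = −0.75 ln(0.897436)
  = −0.75 × (-0.108213) = 0.081160 substitutions/site.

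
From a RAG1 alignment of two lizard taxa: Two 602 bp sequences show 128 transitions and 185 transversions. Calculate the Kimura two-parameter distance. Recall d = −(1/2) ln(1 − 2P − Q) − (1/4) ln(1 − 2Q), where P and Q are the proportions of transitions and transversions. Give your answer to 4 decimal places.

P = 128/602 ≈ 0.212625 and Q = 185/602 ≈ 0.307309.
Under the Kimura two-parameter model, d = −½ ln(1 − 2P − Q) − ¼ ln(1 − 2Q).
1 − 2P − Q = 0.267441, giving −½ ln(0.267441) = 0.659428.
1 − 2Q = 0.385382, giving −¼ ln(0.385382) = 0.238380.
d = 0.659428 + 0.238380 = 0.897808.

0.8978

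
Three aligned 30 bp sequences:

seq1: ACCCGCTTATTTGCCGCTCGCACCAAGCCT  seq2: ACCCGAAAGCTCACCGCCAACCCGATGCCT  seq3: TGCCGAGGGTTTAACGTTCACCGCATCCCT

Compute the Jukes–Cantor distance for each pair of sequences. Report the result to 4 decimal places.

d(seq1,seq2) = 0.6467, d(seq1,seq3) = 0.7301, d(seq2,seq3) = 0.6467

seq1–seq2: 13/30 sites differ → p ≈ 0.433333, d = −0.75 ln(1 − 0.577777) = 0.646666 ≈ 0.6467.
seq1–seq3: 14/30 sites differ → p ≈ 0.466667, d = −0.75 ln(1 − 0.622223) = 0.730088 ≈ 0.7301.
seq2–seq3: 13/30 sites differ → p ≈ 0.433333, d = −0.75 ln(1 − 0.577777) = 0.646666 ≈ 0.6467.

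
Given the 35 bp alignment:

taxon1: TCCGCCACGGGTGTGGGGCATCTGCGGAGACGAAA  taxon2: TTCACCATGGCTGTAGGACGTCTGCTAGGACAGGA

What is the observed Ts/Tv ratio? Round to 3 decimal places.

Transitions are A↔G and C↔T; transversions are all other mismatches.
Transitions: 11. Transversions: 2.
R = 11/2 = 5.500.

5.500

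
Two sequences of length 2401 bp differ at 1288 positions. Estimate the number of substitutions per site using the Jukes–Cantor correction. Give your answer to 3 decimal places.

p = 1288/2401 ≈ 0.536443.
d = −(3/4) ln(1 − 4p/3) = −0.75 ln(1 − 0.715257) = −0.75 ln(0.284743)
  = −0.75 × (-1.256168) = 0.942126 substitutions/site.

0.942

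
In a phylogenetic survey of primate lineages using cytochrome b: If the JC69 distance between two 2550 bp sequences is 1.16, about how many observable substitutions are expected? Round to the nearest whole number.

Invert JC69: p = (3/4)(1 − e^(−4d/3)) = 0.75 × (1 − e^(-1.546667)) = 0.75 × (1 − 0.212957) = 0.590282.
Expected differing sites = pL ≈ 0.590282 × 2550 = 1505.2191 ≈ 1505.

1505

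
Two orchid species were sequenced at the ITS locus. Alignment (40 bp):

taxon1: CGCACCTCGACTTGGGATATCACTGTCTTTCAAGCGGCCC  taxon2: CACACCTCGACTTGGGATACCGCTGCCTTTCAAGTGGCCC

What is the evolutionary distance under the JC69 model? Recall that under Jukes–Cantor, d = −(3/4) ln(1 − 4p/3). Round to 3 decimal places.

0.137

The sequences differ at 5 of 40 sites (2, 20, 22, 26, 35), so p = 5/40 = 0.125.
d = −(3/4) ln(1 − 4p/3) = −0.75 ln(1 − 0.166667) = −0.75 ln(0.833333)
  = −0.75 × (-0.182322) = 0.136742 substitutions/site.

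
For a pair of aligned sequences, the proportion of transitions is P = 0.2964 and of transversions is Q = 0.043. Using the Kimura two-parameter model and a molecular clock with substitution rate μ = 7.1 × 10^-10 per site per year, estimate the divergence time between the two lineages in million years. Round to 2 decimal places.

Under the Kimura two-parameter model, d = −½ ln(1 − 2P − Q) − ¼ ln(1 − 2Q).
1 − 2P − Q = 0.3642, giving −½ ln(0.3642) = 0.505026.
1 − 2Q = 0.914, giving −¼ ln(0.914) = 0.022481.
d = 0.505026 + 0.022481 = 0.527507.
Under a molecular clock d = 2μt, so t = d/(2μ) = 0.527507 / (2 × 7.1 × 10^-10) = 371.48 million years.

371.48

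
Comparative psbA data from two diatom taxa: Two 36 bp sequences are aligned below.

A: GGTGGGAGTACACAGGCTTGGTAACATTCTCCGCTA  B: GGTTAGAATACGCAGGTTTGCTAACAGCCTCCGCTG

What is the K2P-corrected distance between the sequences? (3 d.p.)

0.315

Of 36 sites, 6 differences are transitions and 3 are transversions, so P = 6/36 ≈ 0.166667 and Q = 3/36 ≈ 0.083333.
Under the Kimura two-parameter model, d = −½ ln(1 − 2P − Q) − ¼ ln(1 − 2Q).
1 − 2P − Q = 0.583333, giving −½ ln(0.583333) = 0.269499.
1 − 2Q = 0.833334, giving −¼ ln(0.833334) = 0.045580.
d = 0.269499 + 0.045580 = 0.315079.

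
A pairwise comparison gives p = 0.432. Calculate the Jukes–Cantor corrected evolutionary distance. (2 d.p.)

0.64

d = −(3/4) ln(1 − 4p/3) = −0.75 ln(1 − 0.576) = −0.75 ln(0.424)
  = −0.75 × (-0.858022) = 0.643517 substitutions/site.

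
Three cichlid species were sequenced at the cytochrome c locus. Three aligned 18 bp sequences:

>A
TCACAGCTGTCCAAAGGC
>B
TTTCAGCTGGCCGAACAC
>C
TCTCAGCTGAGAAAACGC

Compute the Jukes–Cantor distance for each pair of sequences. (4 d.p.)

A–B: 6/18 sites differ → p ≈ 0.333333, d = −0.75 ln(1 − 0.444444) = 0.440839 ≈ 0.4408.
A–C: 5/18 sites differ → p ≈ 0.277778, d = −0.75 ln(1 − 0.370371) = 0.346968 ≈ 0.3470.
B–C: 6/18 sites differ → p ≈ 0.333333, d = −0.75 ln(1 − 0.444444) = 0.440839 ≈ 0.4408.

d(A,B) = 0.4408, d(A,C) = 0.3470, d(B,C) = 0.4408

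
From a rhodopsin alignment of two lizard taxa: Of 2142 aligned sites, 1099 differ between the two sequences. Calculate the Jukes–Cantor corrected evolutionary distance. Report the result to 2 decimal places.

p = 1099/2142 ≈ 0.513072.
d = −(3/4) ln(1 − 4p/3) = −0.75 ln(1 − 0.684096) = −0.75 ln(0.315904)
  = −0.75 × (-1.152317) = 0.864238 substitutions/site.

0.86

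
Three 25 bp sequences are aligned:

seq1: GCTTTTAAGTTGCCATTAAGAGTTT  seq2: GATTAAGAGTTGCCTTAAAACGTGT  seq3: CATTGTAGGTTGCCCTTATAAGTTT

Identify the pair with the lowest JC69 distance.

seq1 and seq3

seq1–seq2: 9/25 differ, p = 0.360, d = 0.490.
seq1–seq3: 7/25 differ, p = 0.280, d = 0.351.
seq2–seq3: 10/25 differ, p = 0.400, d = 0.572.
The smallest distance is between seq1 and seq3.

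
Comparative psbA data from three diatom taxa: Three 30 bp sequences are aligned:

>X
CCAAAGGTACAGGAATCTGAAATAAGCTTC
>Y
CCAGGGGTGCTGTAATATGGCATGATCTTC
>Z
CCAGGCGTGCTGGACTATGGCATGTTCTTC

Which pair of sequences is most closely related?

X–Y: 10/30 differ, p = 0.333, d = 0.441.
X–Z: 12/30 differ, p = 0.400, d = 0.572.
Y–Z: 4/30 differ, p = 0.133, d = 0.147.
The smallest distance is between Y and Z.

Y and Z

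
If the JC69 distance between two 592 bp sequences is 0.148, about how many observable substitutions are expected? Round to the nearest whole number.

Invert JC69: p = (3/4)(1 − e^(−4d/3)) = 0.75 × (1 − e^(-0.197333)) = 0.75 × (1 − 0.820917) = 0.134312.
Expected differing sites = pL ≈ 0.134312 × 592 = 79.512704 ≈ 80.

80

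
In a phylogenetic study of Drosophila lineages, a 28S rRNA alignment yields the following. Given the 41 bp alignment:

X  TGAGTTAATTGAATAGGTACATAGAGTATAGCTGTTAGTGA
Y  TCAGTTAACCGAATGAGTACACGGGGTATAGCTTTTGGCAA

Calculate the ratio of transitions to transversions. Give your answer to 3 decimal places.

5.000

Transitions are A↔G and C↔T; transversions are all other mismatches.
Transitions: 10. Transversions: 2.
R = 10/2 = 5.000.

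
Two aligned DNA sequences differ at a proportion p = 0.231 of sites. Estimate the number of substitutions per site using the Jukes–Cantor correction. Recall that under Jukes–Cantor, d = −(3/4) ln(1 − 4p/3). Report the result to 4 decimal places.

d = −(3/4) ln(1 − 4p/3) = −0.75 ln(1 − 0.308) = −0.75 ln(0.692)
  = −0.75 × (-0.368169) = 0.276127 substitutions/site.

0.2761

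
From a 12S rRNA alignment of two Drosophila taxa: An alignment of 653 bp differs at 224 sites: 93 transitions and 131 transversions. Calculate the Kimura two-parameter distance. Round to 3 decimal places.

0.460

P = 93/653 ≈ 0.14242 and Q = 131/653 ≈ 0.200613.
Under the Kimura two-parameter model, d = −½ ln(1 − 2P − Q) − ¼ ln(1 − 2Q).
1 − 2P − Q = 0.514547, giving −½ ln(0.514547) = 0.332234.
1 − 2Q = 0.598774, giving −¼ ln(0.598774) = 0.128218.
d = 0.332234 + 0.128218 = 0.460452.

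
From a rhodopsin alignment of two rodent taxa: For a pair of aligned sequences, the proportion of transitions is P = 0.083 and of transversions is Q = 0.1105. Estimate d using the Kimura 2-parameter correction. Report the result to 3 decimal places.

0.224

Under the Kimura two-parameter model, d = −½ ln(1 − 2P − Q) − ¼ ln(1 − 2Q).
1 − 2P − Q = 0.7235, giving −½ ln(0.7235) = 0.161827.
1 − 2Q = 0.779, giving −¼ ln(0.779) = 0.062436.
d = 0.161827 + 0.062436 = 0.224263.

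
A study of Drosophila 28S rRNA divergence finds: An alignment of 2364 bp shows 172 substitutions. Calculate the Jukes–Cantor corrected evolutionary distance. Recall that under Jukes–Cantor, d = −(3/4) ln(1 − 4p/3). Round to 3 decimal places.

p = 172/2364 ≈ 0.072758.
d = −(3/4) ln(1 − 4p/3) = −0.75 ln(1 − 0.097011) = −0.75 ln(0.902989)
  = −0.75 × (-0.102045) = 0.076534 substitutions/site.

0.077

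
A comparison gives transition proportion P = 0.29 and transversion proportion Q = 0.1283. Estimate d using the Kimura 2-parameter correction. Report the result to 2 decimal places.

Under the Kimura two-parameter model, d = −½ ln(1 − 2P − Q) − ¼ ln(1 − 2Q).
1 − 2P − Q = 0.2917, giving −½ ln(0.2917) = 0.616015.
1 − 2Q = 0.7434, giving −¼ ln(0.7434) = 0.074130.
d = 0.616015 + 0.074130 = 0.690145.

0.69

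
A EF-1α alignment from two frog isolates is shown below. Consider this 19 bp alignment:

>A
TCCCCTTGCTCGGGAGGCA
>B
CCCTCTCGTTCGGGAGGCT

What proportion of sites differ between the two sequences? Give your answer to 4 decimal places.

The sequences differ at 5 of 19 positions (sites 1, 4, 7, 9, 19).
p = 5/19 = 0.263157… ≈ 0.2632 (to 4 d.p.).

0.2632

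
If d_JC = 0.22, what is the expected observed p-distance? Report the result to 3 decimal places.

0.191

p = (3/4)(1 − e^(−4d/3)) = 0.75 × (1 − e^(-0.293333)) = 0.75 × (1 − 0.745774) = 0.190670.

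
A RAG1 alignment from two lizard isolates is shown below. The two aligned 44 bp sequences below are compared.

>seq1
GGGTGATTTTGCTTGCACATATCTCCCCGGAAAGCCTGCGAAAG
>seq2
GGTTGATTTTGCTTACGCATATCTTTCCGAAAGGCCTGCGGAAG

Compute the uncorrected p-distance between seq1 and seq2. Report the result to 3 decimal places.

0.182

The sequences differ at 8 of 44 positions (sites 3, 15, 17, 25, 26, 30, 33, 41).
p = 8/44 = 0.181818… ≈ 0.182 (to 3 d.p.).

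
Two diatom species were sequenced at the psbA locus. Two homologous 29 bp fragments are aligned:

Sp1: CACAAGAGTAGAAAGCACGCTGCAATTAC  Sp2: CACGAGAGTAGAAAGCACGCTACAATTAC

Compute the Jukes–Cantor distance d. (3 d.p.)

0.072

The sequences differ at 2 of 29 sites (4, 22), so p = 2/29 ≈ 0.068966.
d = −(3/4) ln(1 − 4p/3) = −0.75 ln(1 − 0.091955) = −0.75 ln(0.908045)
  = −0.75 × (-0.096461) = 0.072346 substitutions/site.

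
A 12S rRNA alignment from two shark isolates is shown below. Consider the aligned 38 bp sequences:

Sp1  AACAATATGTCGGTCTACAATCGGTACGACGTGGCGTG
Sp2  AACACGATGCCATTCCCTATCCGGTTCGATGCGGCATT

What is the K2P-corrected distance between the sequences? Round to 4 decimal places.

0.5797

Of 38 sites, 8 differences are transitions and 7 are transversions, so P = 8/38 ≈ 0.210526 and Q = 7/38 ≈ 0.184211.
Under the Kimura two-parameter model, d = −½ ln(1 − 2P − Q) − ¼ ln(1 − 2Q).
1 − 2P − Q = 0.394737, giving −½ ln(0.394737) = 0.464768.
1 − 2Q = 0.631578, giving −¼ ln(0.631578) = 0.114883.
d = 0.464768 + 0.114883 = 0.579651.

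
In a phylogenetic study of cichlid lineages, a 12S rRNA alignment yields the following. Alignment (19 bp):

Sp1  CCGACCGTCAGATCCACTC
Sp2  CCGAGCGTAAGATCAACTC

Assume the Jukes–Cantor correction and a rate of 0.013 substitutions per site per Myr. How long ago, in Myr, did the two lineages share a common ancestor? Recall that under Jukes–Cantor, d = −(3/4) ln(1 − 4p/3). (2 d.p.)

The sequences differ at 3 of 19 sites (5, 9, 15), so p = 3/19 ≈ 0.157895.
d = −(3/4) ln(1 − 4p/3) = −0.75 ln(1 − 0.210527) = −0.75 ln(0.789473)
  = −0.75 × (-0.236390) = 0.177293 substitutions/site.
Under a molecular clock d = 2μt, so t = d/(2μ) = 0.177293 / (2 × 0.013) = 6.82 Myr.

6.82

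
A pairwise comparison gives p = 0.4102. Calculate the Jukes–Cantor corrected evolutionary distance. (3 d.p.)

d = −(3/4) ln(1 − 4p/3) = −0.75 ln(1 − 0.546933) = −0.75 ln(0.453067)
  = −0.75 × (-0.791715) = 0.593786 substitutions/site.

0.594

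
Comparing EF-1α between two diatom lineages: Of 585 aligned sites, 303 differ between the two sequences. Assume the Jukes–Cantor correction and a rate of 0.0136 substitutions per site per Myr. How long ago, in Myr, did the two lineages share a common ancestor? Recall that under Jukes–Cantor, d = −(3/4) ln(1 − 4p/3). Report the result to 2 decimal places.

p = 303/585 ≈ 0.517949.
d = −(3/4) ln(1 − 4p/3) = −0.75 ln(1 − 0.690599) = −0.75 ln(0.309401)
  = −0.75 × (-1.173117) = 0.879838 substitutions/site.
Under a molecular clock d = 2μt, so t = d/(2μ) = 0.879838 / (2 × 0.0136) = 32.35 Myr.

32.35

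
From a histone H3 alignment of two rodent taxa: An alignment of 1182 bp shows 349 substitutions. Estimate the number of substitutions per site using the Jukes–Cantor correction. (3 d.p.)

0.375

p = 349/1182 ≈ 0.295262.
d = −(3/4) ln(1 − 4p/3) = −0.75 ln(1 − 0.393683) = −0.75 ln(0.606317)
  = −0.75 × (-0.500352) = 0.375264 substitutions/site.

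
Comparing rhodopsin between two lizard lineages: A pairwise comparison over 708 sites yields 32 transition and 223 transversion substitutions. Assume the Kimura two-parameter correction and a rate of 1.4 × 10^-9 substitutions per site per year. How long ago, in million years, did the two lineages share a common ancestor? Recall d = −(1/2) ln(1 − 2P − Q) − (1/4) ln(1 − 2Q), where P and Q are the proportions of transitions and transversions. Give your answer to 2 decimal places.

P = 32/708 ≈ 0.045198 and Q = 223/708 ≈ 0.314972.
Under the Kimura two-parameter model, d = −½ ln(1 − 2P − Q) − ¼ ln(1 − 2Q).
1 − 2P − Q = 0.594632, giving −½ ln(0.594632) = 0.259906.
1 − 2Q = 0.370056, giving −¼ ln(0.370056) = 0.248525.
d = 0.259906 + 0.248525 = 0.508431.
Under a molecular clock d = 2μt, so t = d/(2μ) = 0.508431 / (2 × 1.4 × 10^-9) = 181.58 million years.

181.58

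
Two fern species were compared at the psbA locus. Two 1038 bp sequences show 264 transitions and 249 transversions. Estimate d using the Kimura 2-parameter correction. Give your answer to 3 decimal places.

0.854

P = 264/1038 ≈ 0.254335 and Q = 249/1038 ≈ 0.239884.
Under the Kimura two-parameter model, d = −½ ln(1 − 2P − Q) − ¼ ln(1 − 2Q).
1 − 2P − Q = 0.251446, giving −½ ln(0.251446) = 0.690264.
1 − 2Q = 0.520232, giving −¼ ln(0.520232) = 0.163370.
d = 0.690264 + 0.163370 = 0.853634.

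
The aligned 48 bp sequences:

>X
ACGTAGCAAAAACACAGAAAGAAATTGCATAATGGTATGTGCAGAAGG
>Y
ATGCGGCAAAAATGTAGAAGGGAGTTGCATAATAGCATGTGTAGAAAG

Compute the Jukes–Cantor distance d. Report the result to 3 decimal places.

The sequences differ at 13 of 48 sites, so p = 13/48 ≈ 0.270833.
d = −(3/4) ln(1 − 4p/3) = −0.75 ln(1 − 0.361111) = −0.75 ln(0.638889)
  = −0.75 × (-0.448025) = 0.336019 substitutions/site.

0.336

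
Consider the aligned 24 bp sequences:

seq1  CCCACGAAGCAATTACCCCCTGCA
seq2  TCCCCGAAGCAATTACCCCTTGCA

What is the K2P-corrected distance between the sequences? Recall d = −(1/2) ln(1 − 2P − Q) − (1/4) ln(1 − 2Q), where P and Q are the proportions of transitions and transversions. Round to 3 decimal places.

Of 24 sites, 2 differences are transitions and 1 are transversions, so P = 2/24 ≈ 0.083333 and Q = 1/24 ≈ 0.041667.
Under the Kimura two-parameter model, d = −½ ln(1 − 2P − Q) − ¼ ln(1 − 2Q).
1 − 2P − Q = 0.791667, giving −½ ln(0.791667) = 0.116807.
1 − 2Q = 0.916666, giving −¼ ln(0.916666) = 0.021753.
d = 0.116807 + 0.021753 = 0.138560.

0.139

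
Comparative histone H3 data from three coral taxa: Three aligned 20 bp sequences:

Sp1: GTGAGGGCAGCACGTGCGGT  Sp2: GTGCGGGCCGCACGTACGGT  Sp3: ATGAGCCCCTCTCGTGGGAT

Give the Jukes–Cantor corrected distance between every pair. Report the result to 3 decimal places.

d(Sp1,Sp2) = 0.167, d(Sp1,Sp3) = 0.572, d(Sp2,Sp3) = 0.687

Sp1–Sp2: 3/20 sites differ → p = 0.15, d = −0.75 ln(1 − 0.2) = 0.167358 ≈ 0.167.
Sp1–Sp3: 8/20 sites differ → p = 0.4, d = −0.75 ln(1 − 0.533333) = 0.571605 ≈ 0.572.
Sp2–Sp3: 9/20 sites differ → p = 0.45, d = −0.75 ln(1 − 0.6) = 0.687218 ≈ 0.687.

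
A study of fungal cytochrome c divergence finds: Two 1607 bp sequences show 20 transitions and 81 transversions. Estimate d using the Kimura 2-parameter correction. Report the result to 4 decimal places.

P = 20/1607 ≈ 0.012446 and Q = 81/1607 ≈ 0.050404.
Under the Kimura two-parameter model, d = −½ ln(1 − 2P − Q) − ¼ ln(1 − 2Q).
1 − 2P − Q = 0.924704, giving −½ ln(0.924704) = 0.039141.
1 − 2Q = 0.899192, giving −¼ ln(0.899192) = 0.026565.
d = 0.039141 + 0.026565 = 0.065706.

0.0657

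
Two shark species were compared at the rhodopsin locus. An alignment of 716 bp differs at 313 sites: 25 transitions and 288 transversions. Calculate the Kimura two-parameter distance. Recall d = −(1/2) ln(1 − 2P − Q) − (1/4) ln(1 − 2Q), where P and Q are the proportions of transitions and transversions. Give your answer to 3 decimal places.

0.727

P = 25/716 ≈ 0.034916 and Q = 288/716 ≈ 0.402235.
Under the Kimura two-parameter model, d = −½ ln(1 − 2P − Q) − ¼ ln(1 − 2Q).
1 − 2P − Q = 0.527933, giving −½ ln(0.527933) = 0.319393.
1 − 2Q = 0.19553, giving −¼ ln(0.19553) = 0.408010.
d = 0.319393 + 0.408010 = 0.727403.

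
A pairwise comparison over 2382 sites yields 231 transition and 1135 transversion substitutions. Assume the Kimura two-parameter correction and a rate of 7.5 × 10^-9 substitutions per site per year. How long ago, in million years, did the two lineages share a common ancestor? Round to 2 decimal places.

87.95

P = 231/2382 ≈ 0.096977 and Q = 1135/2382 ≈ 0.47649.
Under the Kimura two-parameter model, d = −½ ln(1 − 2P − Q) − ¼ ln(1 − 2Q).
1 − 2P − Q = 0.329556, giving −½ ln(0.329556) = 0.555004.
1 − 2Q = 0.04702, giving −¼ ln(0.04702) = 0.764296.
d = 0.555004 + 0.764296 = 1.319300.
Under a molecular clock d = 2μt, so t = d/(2μ) = 1.319300 / (2 × 7.5 × 10^-9) = 87.95 million years.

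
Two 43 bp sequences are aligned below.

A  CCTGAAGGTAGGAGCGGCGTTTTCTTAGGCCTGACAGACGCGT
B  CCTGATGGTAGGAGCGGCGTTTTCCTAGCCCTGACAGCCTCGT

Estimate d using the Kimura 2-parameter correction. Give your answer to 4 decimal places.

0.1266

Of 43 sites, 1 differences are transitions and 4 are transversions, so P = 1/43 ≈ 0.023256 and Q = 4/43 ≈ 0.093023.
Under the Kimura two-parameter model, d = −½ ln(1 − 2P − Q) − ¼ ln(1 − 2Q).
1 − 2P − Q = 0.860465, giving −½ ln(0.860465) = 0.075141.
1 − 2Q = 0.813954, giving −¼ ln(0.813954) = 0.051463.
d = 0.075141 + 0.051463 = 0.126604.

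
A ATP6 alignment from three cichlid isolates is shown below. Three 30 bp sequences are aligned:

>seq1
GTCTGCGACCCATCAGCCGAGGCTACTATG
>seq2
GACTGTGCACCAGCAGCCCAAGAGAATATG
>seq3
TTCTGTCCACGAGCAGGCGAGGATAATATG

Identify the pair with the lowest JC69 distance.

seq1–seq2: 10/30 differ, p = 0.333, d = 0.441.
seq1–seq3: 10/30 differ, p = 0.333, d = 0.441.
seq2–seq3: 8/30 differ, p = 0.267, d = 0.330.
The smallest distance is between seq2 and seq3.

seq2 and seq3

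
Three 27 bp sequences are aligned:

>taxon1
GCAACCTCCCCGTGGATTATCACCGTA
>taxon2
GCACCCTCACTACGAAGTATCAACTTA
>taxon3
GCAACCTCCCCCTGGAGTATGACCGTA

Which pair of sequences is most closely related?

taxon1–taxon2: 9/27 differ, p = 0.333, d = 0.441.
taxon1–taxon3: 3/27 differ, p = 0.111, d = 0.120.
taxon2–taxon3: 9/27 differ, p = 0.333, d = 0.441.
The smallest distance is between taxon1 and taxon3.

taxon1 and taxon3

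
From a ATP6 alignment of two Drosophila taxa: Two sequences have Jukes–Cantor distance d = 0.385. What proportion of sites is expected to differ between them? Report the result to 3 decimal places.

p = (3/4)(1 − e^(−4d/3)) = 0.75 × (1 − e^(-0.513333)) = 0.75 × (1 − 0.598497) = 0.301127.

0.301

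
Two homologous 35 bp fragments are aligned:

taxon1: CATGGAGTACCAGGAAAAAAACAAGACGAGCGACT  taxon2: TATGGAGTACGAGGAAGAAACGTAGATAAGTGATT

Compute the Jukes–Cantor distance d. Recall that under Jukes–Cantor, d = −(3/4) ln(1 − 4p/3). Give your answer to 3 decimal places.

0.360

The sequences differ at 10 of 35 sites (1, 11, 17, 21, 22, 23, 27, 28, 31, 34), so p = 10/35 ≈ 0.285714.
d = −(3/4) ln(1 − 4p/3) = −0.75 ln(1 − 0.380952) = −0.75 ln(0.619048)
  = −0.75 × (-0.479572) = 0.359679 substitutions/site.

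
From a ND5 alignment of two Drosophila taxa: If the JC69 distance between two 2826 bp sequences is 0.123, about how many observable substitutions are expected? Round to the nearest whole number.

Invert JC69: p = (3/4)(1 − e^(−4d/3)) = 0.75 × (1 − e^(-0.164)) = 0.75 × (1 − 0.848742) = 0.113444.
Expected differing sites = pL ≈ 0.113444 × 2826 = 320.592744 ≈ 321.

321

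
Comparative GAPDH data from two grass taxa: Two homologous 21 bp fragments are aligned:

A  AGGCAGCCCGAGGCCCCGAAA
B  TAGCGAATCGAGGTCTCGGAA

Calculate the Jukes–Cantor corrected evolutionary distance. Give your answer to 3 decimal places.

0.635

The sequences differ at 9 of 21 sites (1, 2, 5, 6, 7, 8, 14, 16, 19), so p = 9/21 ≈ 0.428571.
d = −(3/4) ln(1 − 4p/3) = −0.75 ln(1 − 0.571428) = −0.75 ln(0.428572)
  = −0.75 × (-0.847297) = 0.635473 substitutions/site.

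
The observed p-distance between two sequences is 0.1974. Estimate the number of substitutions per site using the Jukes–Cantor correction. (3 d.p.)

d = −(3/4) ln(1 − 4p/3) = −0.75 ln(1 − 0.2632) = −0.75 ln(0.7368)
  = −0.75 × (-0.305439) = 0.229079 substitutions/site.

0.229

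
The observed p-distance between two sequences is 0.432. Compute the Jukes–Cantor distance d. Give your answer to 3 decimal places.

d = −(3/4) ln(1 − 4p/3) = −0.75 ln(1 − 0.576) = −0.75 ln(0.424)
  = −0.75 × (-0.858022) = 0.643517 substitutions/site.

0.644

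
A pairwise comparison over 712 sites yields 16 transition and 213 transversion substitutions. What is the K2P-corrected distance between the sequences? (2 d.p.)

0.44

P = 16/712 ≈ 0.022472 and Q = 213/712 ≈ 0.299157.
Under the Kimura two-parameter model, d = −½ ln(1 − 2P − Q) − ¼ ln(1 − 2Q).
1 − 2P − Q = 0.655899, giving −½ ln(0.655899) = 0.210874.
1 − 2Q = 0.401686, giving −¼ ln(0.401686) = 0.228021.
d = 0.210874 + 0.228021 = 0.438895.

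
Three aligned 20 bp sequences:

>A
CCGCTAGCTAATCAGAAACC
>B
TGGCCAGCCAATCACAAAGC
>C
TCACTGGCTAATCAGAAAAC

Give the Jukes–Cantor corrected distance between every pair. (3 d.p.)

d(A,B) = 0.383, d(A,C) = 0.233, d(B,C) = 0.471

A–B: 6/20 sites differ → p = 0.3, d = −0.75 ln(1 − 0.4) = 0.383119 ≈ 0.383.
A–C: 4/20 sites differ → p = 0.2, d = −0.75 ln(1 − 0.266667) = 0.232617 ≈ 0.233.
B–C: 7/20 sites differ → p = 0.35, d = −0.75 ln(1 − 0.466667) = 0.471457 ≈ 0.471.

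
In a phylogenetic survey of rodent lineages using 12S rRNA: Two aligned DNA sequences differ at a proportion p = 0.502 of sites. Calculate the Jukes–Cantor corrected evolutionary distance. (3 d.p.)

0.830

d = −(3/4) ln(1 − 4p/3) = −0.75 ln(1 − 0.669333) = −0.75 ln(0.330667)
  = −0.75 × (-1.106643) = 0.829982 substitutions/site.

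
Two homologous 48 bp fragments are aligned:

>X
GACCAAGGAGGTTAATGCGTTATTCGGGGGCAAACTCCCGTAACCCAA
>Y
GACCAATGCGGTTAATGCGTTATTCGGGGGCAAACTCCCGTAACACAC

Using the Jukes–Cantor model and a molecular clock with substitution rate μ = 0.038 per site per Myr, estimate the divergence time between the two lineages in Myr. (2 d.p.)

1.16

The sequences differ at 4 of 48 sites (7, 9, 45, 48), so p = 4/48 ≈ 0.083333.
d = −(3/4) ln(1 − 4p/3) = −0.75 ln(1 − 0.111111) = −0.75 ln(0.888889)
  = −0.75 × (-0.117783) = 0.088337 substitutions/site.
Under a molecular clock d = 2μt, so t = d/(2μ) = 0.088337 / (2 × 0.038) = 1.16 Myr.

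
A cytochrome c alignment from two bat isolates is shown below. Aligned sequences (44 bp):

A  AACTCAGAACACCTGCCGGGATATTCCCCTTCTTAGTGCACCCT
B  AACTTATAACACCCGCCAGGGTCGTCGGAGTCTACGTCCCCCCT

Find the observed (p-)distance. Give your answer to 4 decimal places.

0.3409

The sequences differ at 15 of 44 positions.
p = 15/44 = 0.340909… ≈ 0.3409 (to 4 d.p.).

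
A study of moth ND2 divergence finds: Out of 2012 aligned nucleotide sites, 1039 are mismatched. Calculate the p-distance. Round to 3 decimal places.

p = 1039/2012 = 0.516401… ≈ 0.516 (to 3 d.p.).

0.516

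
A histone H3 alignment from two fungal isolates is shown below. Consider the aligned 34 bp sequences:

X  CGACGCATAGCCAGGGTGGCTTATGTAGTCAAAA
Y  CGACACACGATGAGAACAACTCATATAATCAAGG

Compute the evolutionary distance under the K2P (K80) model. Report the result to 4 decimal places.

Of 34 sites, 15 differences are transitions and 1 are transversions, so P = 15/34 ≈ 0.441176 and Q = 1/34 ≈ 0.029412.
Under the Kimura two-parameter model, d = −½ ln(1 − 2P − Q) − ¼ ln(1 − 2Q).
1 − 2P − Q = 0.088236, giving −½ ln(0.088236) = 1.213870.
1 − 2Q = 0.941176, giving −¼ ln(0.941176) = 0.015156.
d = 1.213870 + 0.015156 = 1.229026.

1.2290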